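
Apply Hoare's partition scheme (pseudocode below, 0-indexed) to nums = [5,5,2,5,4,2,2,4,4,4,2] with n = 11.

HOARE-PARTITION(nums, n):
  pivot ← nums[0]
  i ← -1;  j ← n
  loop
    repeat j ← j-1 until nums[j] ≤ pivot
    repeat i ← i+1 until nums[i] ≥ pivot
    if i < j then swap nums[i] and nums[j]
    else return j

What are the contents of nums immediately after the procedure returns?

[2,4,2,4,4,2,2,4,5,5,5]

pivot=5
j stops at 10 (2), i stops at 0 (5); swap ⇒ [2,5,2,5,4,2,2,4,4,4,5]
j stops at 9 (4), i stops at 1 (5); swap ⇒ [2,4,2,5,4,2,2,4,4,5,5]
j stops at 8 (4), i stops at 3 (5); swap ⇒ [2,4,2,4,4,2,2,4,5,5,5]
j stops at 7, i stops at 8; i≥j ⇒ return 7. nums=[2,4,2,4,4,2,2,4,5,5,5]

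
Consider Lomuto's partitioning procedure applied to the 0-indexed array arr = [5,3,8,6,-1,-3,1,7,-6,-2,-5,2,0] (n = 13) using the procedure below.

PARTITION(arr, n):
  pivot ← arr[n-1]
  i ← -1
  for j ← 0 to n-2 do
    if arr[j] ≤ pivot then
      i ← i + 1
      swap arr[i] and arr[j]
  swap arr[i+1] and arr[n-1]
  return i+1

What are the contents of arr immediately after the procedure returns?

pivot = arr[12] = 0; i = -1
j=0: arr[0]=5 > 0 → no swap
j=1: arr[1]=3 > 0 → no swap
j=2: arr[2]=8 > 0 → no swap
j=3: arr[3]=6 > 0 → no swap
j=4: arr[4]=-1 ≤ 0 → i=0, swap arr[0],arr[4] → [-1,3,8,6,5,-3,1,7,-6,-2,-5,2,0]
j=5: arr[5]=-3 ≤ 0 → i=1, swap arr[1],arr[5] → [-1,-3,8,6,5,3,1,7,-6,-2,-5,2,0]
j=6: arr[6]=1 > 0 → no swap
j=7: arr[7]=7 > 0 → no swap
j=8: arr[8]=-6 ≤ 0 → i=2, swap arr[2],arr[8] → [-1,-3,-6,6,5,3,1,7,8,-2,-5,2,0]
j=9: arr[9]=-2 ≤ 0 → i=3, swap arr[3],arr[9] → [-1,-3,-6,-2,5,3,1,7,8,6,-5,2,0]
j=10: arr[10]=-5 ≤ 0 → i=4, swap arr[4],arr[10] → [-1,-3,-6,-2,-5,3,1,7,8,6,5,2,0]
j=11: arr[11]=2 > 0 → no swap
final swap arr[5],arr[12] → [-1,-3,-6,-2,-5,0,1,7,8,6,5,2,3]; return 5

[-1,-3,-6,-2,-5,0,1,7,8,6,5,2,3]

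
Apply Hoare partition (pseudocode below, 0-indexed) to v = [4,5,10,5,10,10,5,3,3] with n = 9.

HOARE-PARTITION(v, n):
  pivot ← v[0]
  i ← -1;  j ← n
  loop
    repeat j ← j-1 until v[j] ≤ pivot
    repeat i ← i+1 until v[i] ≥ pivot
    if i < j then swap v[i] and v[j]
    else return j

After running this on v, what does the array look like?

[3,3,10,5,10,10,5,5,4]

pivot=4
j stops at 8 (3), i stops at 0 (4); swap ⇒ [3,5,10,5,10,10,5,3,4]
j stops at 7 (3), i stops at 1 (5); swap ⇒ [3,3,10,5,10,10,5,5,4]
j stops at 1, i stops at 2; i≥j ⇒ return 1. v=[3,3,10,5,10,10,5,5,4]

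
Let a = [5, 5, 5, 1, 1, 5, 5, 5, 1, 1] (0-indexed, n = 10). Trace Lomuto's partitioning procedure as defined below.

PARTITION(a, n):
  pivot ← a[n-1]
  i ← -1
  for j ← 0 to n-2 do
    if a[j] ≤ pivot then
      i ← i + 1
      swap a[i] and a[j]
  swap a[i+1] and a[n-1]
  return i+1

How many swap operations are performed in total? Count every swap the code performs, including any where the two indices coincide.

4

pivot = a[9] = 1; i = -1
j=0: a[0]=5 > 1 → no swap
j=1: a[1]=5 > 1 → no swap
j=2: a[2]=5 > 1 → no swap
j=3: a[3]=1 ≤ 1 → i=0, swap a[0],a[3] → [1, 5, 5, 5, 1, 5, 5, 5, 1, 1]
j=4: a[4]=1 ≤ 1 → i=1, swap a[1],a[4] → [1, 1, 5, 5, 5, 5, 5, 5, 1, 1]
j=5: a[5]=5 > 1 → no swap
j=6: a[6]=5 > 1 → no swap
j=7: a[7]=5 > 1 → no swap
j=8: a[8]=1 ≤ 1 → i=2, swap a[2],a[8] → [1, 1, 1, 5, 5, 5, 5, 5, 5, 1]
final swap a[3],a[9] → [1, 1, 1, 1, 5, 5, 5, 5, 5, 5]; return 3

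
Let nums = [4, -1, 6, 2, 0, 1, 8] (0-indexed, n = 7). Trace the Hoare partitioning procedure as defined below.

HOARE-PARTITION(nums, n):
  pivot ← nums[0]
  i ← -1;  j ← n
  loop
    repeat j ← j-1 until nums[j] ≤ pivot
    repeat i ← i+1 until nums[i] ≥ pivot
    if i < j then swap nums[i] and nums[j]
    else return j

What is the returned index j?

3

pivot = nums[0] = 4; i = -1, j = 7
j→5 (nums[5]=1≤4), i→0 (nums[0]=4≥4); i<j, swap → [1, -1, 6, 2, 0, 4, 8]
j→4 (nums[4]=0≤4), i→2 (nums[2]=6≥4); i<j, swap → [1, -1, 0, 2, 6, 4, 8]
j→3, i→4; i≥j, return j=3. nums = [1, -1, 0, 2, 6, 4, 8]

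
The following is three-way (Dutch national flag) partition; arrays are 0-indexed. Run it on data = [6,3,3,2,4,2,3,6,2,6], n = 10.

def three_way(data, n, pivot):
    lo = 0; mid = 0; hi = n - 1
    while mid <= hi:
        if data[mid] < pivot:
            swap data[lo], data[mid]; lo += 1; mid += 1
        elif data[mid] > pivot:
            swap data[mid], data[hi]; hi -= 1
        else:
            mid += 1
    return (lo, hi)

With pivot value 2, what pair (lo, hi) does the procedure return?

(0, 2)

lo=0 mid=0 hi=9
6>2: swap(0,9), hi=8 ⇒ [6,3,3,2,4,2,3,6,2,6]
6>2: swap(0,8), hi=7 ⇒ [2,3,3,2,4,2,3,6,6,6]
2=2: mid=1
3>2: swap(1,7), hi=6 ⇒ [2,6,3,2,4,2,3,3,6,6]
6>2: swap(1,6), hi=5 ⇒ [2,3,3,2,4,2,6,3,6,6]
3>2: swap(1,5), hi=4 ⇒ [2,2,3,2,4,3,6,3,6,6]
2=2: mid=2
3>2: swap(2,4), hi=3 ⇒ [2,2,4,2,3,3,6,3,6,6]
4>2: swap(2,3), hi=2 ⇒ [2,2,2,4,3,3,6,3,6,6]
2=2: mid=3
done. lo=0 hi=2; data=[2,2,2,4,3,3,6,3,6,6]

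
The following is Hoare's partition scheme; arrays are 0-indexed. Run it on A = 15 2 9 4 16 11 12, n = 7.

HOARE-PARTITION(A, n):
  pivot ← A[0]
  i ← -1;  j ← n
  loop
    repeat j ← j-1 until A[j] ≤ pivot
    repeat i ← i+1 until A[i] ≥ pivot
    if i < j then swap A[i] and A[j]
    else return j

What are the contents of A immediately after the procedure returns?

pivot=15
j stops at 6 (12), i stops at 0 (15); swap ⇒ 12 2 9 4 16 11 15
j stops at 5 (11), i stops at 4 (16); swap ⇒ 12 2 9 4 11 16 15
j stops at 4, i stops at 5; i≥j ⇒ return 4. A=12 2 9 4 11 16 15

12 2 9 4 11 16 15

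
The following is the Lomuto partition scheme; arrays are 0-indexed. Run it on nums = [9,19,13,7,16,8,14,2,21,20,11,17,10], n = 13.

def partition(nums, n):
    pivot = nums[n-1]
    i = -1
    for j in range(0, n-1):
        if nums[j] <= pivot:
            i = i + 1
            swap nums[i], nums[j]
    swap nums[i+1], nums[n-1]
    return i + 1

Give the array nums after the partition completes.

pivot = nums[12] = 10; i = -1
j=0: nums[0]=9 ≤ 10 → i=0, swap nums[0],nums[0] (no change) → [9,19,13,7,16,8,14,2,21,20,11,17,10]
j=1: nums[1]=19 > 10 → no swap
j=2: nums[2]=13 > 10 → no swap
j=3: nums[3]=7 ≤ 10 → i=1, swap nums[1],nums[3] → [9,7,13,19,16,8,14,2,21,20,11,17,10]
j=4: nums[4]=16 > 10 → no swap
j=5: nums[5]=8 ≤ 10 → i=2, swap nums[2],nums[5] → [9,7,8,19,16,13,14,2,21,20,11,17,10]
j=6: nums[6]=14 > 10 → no swap
j=7: nums[7]=2 ≤ 10 → i=3, swap nums[3],nums[7] → [9,7,8,2,16,13,14,19,21,20,11,17,10]
j=8: nums[8]=21 > 10 → no swap
j=9: nums[9]=20 > 10 → no swap
j=10: nums[10]=11 > 10 → no swap
j=11: nums[11]=17 > 10 → no swap
final swap nums[4],nums[12] → [9,7,8,2,10,13,14,19,21,20,11,17,16]; return 4

[9,7,8,2,10,13,14,19,21,20,11,17,16]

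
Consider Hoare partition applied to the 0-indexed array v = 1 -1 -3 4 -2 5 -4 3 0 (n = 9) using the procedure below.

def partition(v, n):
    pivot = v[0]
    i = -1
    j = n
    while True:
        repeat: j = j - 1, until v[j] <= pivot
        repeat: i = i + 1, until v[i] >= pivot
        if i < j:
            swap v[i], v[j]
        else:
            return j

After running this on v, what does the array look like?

0 -1 -3 -4 -2 5 4 3 1

pivot=1
j stops at 8 (0), i stops at 0 (1); swap ⇒ 0 -1 -3 4 -2 5 -4 3 1
j stops at 6 (-4), i stops at 3 (4); swap ⇒ 0 -1 -3 -4 -2 5 4 3 1
j stops at 4, i stops at 5; i≥j ⇒ return 4. v=0 -1 -3 -4 -2 5 4 3 1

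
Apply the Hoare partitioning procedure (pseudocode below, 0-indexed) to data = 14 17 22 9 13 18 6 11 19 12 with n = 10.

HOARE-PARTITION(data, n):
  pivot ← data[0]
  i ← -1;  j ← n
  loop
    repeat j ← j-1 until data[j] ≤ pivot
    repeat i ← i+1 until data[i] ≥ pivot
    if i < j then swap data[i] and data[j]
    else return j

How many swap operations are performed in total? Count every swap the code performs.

pivot=14
j stops at 9 (12), i stops at 0 (14); swap ⇒ 12 17 22 9 13 18 6 11 19 14
j stops at 7 (11), i stops at 1 (17); swap ⇒ 12 11 22 9 13 18 6 17 19 14
j stops at 6 (6), i stops at 2 (22); swap ⇒ 12 11 6 9 13 18 22 17 19 14
j stops at 4, i stops at 5; i≥j ⇒ return 4. data=12 11 6 9 13 18 22 17 19 14

3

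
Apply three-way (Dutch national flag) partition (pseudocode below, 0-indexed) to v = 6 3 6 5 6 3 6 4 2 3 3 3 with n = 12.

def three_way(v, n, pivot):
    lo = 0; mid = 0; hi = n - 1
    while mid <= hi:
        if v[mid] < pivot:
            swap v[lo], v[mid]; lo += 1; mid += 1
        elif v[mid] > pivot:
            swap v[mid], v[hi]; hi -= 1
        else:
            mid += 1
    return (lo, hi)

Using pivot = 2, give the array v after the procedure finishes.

2 6 5 6 3 6 4 3 3 3 3 6

lo=0 mid=0 hi=11
6>2: swap(0,11), hi=10 ⇒ 3 3 6 5 6 3 6 4 2 3 3 6
3>2: swap(0,10), hi=9 ⇒ 3 3 6 5 6 3 6 4 2 3 3 6
3>2: swap(0,9), hi=8 ⇒ 3 3 6 5 6 3 6 4 2 3 3 6
3>2: swap(0,8), hi=7 ⇒ 2 3 6 5 6 3 6 4 3 3 3 6
2=2: mid=1
3>2: swap(1,7), hi=6 ⇒ 2 4 6 5 6 3 6 3 3 3 3 6
4>2: swap(1,6), hi=5 ⇒ 2 6 6 5 6 3 4 3 3 3 3 6
6>2: swap(1,5), hi=4 ⇒ 2 3 6 5 6 6 4 3 3 3 3 6
3>2: swap(1,4), hi=3 ⇒ 2 6 6 5 3 6 4 3 3 3 3 6
6>2: swap(1,3), hi=2 ⇒ 2 5 6 6 3 6 4 3 3 3 3 6
5>2: swap(1,2), hi=1 ⇒ 2 6 5 6 3 6 4 3 3 3 3 6
6>2: swap(1,1), hi=0 ⇒ 2 6 5 6 3 6 4 3 3 3 3 6
done. lo=0 hi=0; v=2 6 5 6 3 6 4 3 3 3 3 6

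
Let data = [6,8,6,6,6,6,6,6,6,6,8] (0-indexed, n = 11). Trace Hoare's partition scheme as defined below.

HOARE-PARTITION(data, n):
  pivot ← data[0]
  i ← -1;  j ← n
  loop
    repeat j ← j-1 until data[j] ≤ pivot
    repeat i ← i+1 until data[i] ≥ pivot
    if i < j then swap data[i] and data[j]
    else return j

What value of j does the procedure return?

pivot=6
j stops at 9 (6), i stops at 0 (6); swap ⇒ [6,8,6,6,6,6,6,6,6,6,8]
j stops at 8 (6), i stops at 1 (8); swap ⇒ [6,6,6,6,6,6,6,6,8,6,8]
j stops at 7 (6), i stops at 2 (6); swap ⇒ [6,6,6,6,6,6,6,6,8,6,8]
j stops at 6 (6), i stops at 3 (6); swap ⇒ [6,6,6,6,6,6,6,6,8,6,8]
j stops at 5 (6), i stops at 4 (6); swap ⇒ [6,6,6,6,6,6,6,6,8,6,8]
j stops at 4, i stops at 5; i≥j ⇒ return 4. data=[6,6,6,6,6,6,6,6,8,6,8]

4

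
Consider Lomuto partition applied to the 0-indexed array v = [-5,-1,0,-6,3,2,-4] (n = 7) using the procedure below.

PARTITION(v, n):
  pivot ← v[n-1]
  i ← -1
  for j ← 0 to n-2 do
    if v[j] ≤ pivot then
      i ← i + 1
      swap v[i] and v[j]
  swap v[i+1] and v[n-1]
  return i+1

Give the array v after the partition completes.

pivot=-4, i=-1
j=0: -5≤-4, i=0, swap(0,0) ⇒ [-5,-1,0,-6,3,2,-4]
j=1: -1>-4, skip
j=2: 0>-4, skip
j=3: -6≤-4, i=1, swap(1,3) ⇒ [-5,-6,0,-1,3,2,-4]
j=4: 3>-4, skip
j=5: 2>-4, skip
swap(2,6) ⇒ [-5,-6,-4,-1,3,2,0]; return 2

[-5,-6,-4,-1,3,2,0]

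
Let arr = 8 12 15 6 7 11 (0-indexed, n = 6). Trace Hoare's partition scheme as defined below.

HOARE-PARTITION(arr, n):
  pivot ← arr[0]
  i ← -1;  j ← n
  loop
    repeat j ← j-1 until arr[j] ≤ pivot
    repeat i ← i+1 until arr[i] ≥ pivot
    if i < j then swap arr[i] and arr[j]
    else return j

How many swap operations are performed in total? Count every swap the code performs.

2

pivot = arr[0] = 8; i = -1, j = 6
j→4 (arr[4]=7≤8), i→0 (arr[0]=8≥8); i<j, swap → 7 12 15 6 8 11
j→3 (arr[3]=6≤8), i→1 (arr[1]=12≥8); i<j, swap → 7 6 15 12 8 11
j→1, i→2; i≥j, return j=1. arr = 7 6 15 12 8 11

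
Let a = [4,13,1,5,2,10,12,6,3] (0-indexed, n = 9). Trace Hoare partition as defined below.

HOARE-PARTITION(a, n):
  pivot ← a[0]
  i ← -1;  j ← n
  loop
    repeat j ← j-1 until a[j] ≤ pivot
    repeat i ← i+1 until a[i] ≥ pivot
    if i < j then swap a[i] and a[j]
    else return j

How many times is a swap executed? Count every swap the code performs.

pivot=4
j stops at 8 (3), i stops at 0 (4); swap ⇒ [3,13,1,5,2,10,12,6,4]
j stops at 4 (2), i stops at 1 (13); swap ⇒ [3,2,1,5,13,10,12,6,4]
j stops at 2, i stops at 3; i≥j ⇒ return 2. a=[3,2,1,5,13,10,12,6,4]

2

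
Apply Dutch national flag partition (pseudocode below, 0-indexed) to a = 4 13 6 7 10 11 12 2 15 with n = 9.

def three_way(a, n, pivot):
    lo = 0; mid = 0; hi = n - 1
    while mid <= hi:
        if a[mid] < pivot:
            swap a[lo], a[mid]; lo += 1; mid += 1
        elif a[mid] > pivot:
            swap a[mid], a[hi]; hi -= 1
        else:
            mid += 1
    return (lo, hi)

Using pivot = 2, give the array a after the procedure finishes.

lo=0 mid=0 hi=8
4>2: swap(0,8), hi=7 ⇒ 15 13 6 7 10 11 12 2 4
15>2: swap(0,7), hi=6 ⇒ 2 13 6 7 10 11 12 15 4
2=2: mid=1
13>2: swap(1,6), hi=5 ⇒ 2 12 6 7 10 11 13 15 4
12>2: swap(1,5), hi=4 ⇒ 2 11 6 7 10 12 13 15 4
11>2: swap(1,4), hi=3 ⇒ 2 10 6 7 11 12 13 15 4
10>2: swap(1,3), hi=2 ⇒ 2 7 6 10 11 12 13 15 4
7>2: swap(1,2), hi=1 ⇒ 2 6 7 10 11 12 13 15 4
6>2: swap(1,1), hi=0 ⇒ 2 6 7 10 11 12 13 15 4
done. lo=0 hi=0; a=2 6 7 10 11 12 13 15 4

2 6 7 10 11 12 13 15 4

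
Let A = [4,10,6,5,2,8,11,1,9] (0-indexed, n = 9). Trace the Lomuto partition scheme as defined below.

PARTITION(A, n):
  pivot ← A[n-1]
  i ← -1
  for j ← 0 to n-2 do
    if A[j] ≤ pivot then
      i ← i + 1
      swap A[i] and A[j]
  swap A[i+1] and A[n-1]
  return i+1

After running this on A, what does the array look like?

[4,6,5,2,8,1,9,10,11]

pivot = A[8] = 9; i = -1
j=0: A[0]=4 ≤ 9 → i=0, swap A[0],A[0] (no change) → [4,10,6,5,2,8,11,1,9]
j=1: A[1]=10 > 9 → no swap
j=2: A[2]=6 ≤ 9 → i=1, swap A[1],A[2] → [4,6,10,5,2,8,11,1,9]
j=3: A[3]=5 ≤ 9 → i=2, swap A[2],A[3] → [4,6,5,10,2,8,11,1,9]
j=4: A[4]=2 ≤ 9 → i=3, swap A[3],A[4] → [4,6,5,2,10,8,11,1,9]
j=5: A[5]=8 ≤ 9 → i=4, swap A[4],A[5] → [4,6,5,2,8,10,11,1,9]
j=6: A[6]=11 > 9 → no swap
j=7: A[7]=1 ≤ 9 → i=5, swap A[5],A[7] → [4,6,5,2,8,1,11,10,9]
final swap A[6],A[8] → [4,6,5,2,8,1,9,10,11]; return 6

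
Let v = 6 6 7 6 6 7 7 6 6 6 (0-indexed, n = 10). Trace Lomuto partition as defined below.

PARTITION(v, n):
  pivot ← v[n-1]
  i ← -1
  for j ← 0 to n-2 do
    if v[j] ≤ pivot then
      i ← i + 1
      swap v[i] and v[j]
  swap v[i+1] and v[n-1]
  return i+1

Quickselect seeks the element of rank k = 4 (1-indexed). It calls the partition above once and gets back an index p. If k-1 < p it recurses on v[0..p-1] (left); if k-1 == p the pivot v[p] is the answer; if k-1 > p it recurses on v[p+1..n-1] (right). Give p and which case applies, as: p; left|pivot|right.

6; left

pivot=6, i=-1
j=0: 6≤6, i=0, swap(0,0) ⇒ 6 6 7 6 6 7 7 6 6 6
j=1: 6≤6, i=1, swap(1,1) ⇒ 6 6 7 6 6 7 7 6 6 6
j=2: 7>6, skip
j=3: 6≤6, i=2, swap(2,3) ⇒ 6 6 6 7 6 7 7 6 6 6
j=4: 6≤6, i=3, swap(3,4) ⇒ 6 6 6 6 7 7 7 6 6 6
j=5: 7>6, skip
j=6: 7>6, skip
j=7: 6≤6, i=4, swap(4,7) ⇒ 6 6 6 6 6 7 7 7 6 6
j=8: 6≤6, i=5, swap(5,8) ⇒ 6 6 6 6 6 6 7 7 7 6
swap(6,9) ⇒ 6 6 6 6 6 6 6 7 7 7; return 6
p = 6; k-1 = 3 < 6 ⇒ left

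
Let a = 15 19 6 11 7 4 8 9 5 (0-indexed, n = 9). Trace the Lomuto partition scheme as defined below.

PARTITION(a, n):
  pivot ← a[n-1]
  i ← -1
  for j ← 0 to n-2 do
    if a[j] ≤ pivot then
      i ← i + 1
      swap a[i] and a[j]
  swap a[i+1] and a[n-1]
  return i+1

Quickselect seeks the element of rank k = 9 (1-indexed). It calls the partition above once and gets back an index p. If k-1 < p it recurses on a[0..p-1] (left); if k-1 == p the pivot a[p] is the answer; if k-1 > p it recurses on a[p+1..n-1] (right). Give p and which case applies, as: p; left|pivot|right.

1; right

pivot = a[8] = 5; i = -1
j=0: a[0]=15 > 5 → no swap
j=1: a[1]=19 > 5 → no swap
j=2: a[2]=6 > 5 → no swap
j=3: a[3]=11 > 5 → no swap
j=4: a[4]=7 > 5 → no swap
j=5: a[5]=4 ≤ 5 → i=0, swap a[0],a[5] → 4 19 6 11 7 15 8 9 5
j=6: a[6]=8 > 5 → no swap
j=7: a[7]=9 > 5 → no swap
final swap a[1],a[8] → 4 5 6 11 7 15 8 9 19; return 1
p = 1; k-1 = 8 > 1 ⇒ right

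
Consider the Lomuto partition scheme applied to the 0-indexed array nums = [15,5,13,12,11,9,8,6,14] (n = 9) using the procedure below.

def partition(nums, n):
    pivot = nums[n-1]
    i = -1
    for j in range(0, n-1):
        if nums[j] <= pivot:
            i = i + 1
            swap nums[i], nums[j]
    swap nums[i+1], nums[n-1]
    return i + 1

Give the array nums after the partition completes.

[5,13,12,11,9,8,6,14,15]

pivot = nums[8] = 14; i = -1
j=0: nums[0]=15 > 14 → no swap
j=1: nums[1]=5 ≤ 14 → i=0, swap nums[0],nums[1] → [5,15,13,12,11,9,8,6,14]
j=2: nums[2]=13 ≤ 14 → i=1, swap nums[1],nums[2] → [5,13,15,12,11,9,8,6,14]
j=3: nums[3]=12 ≤ 14 → i=2, swap nums[2],nums[3] → [5,13,12,15,11,9,8,6,14]
j=4: nums[4]=11 ≤ 14 → i=3, swap nums[3],nums[4] → [5,13,12,11,15,9,8,6,14]
j=5: nums[5]=9 ≤ 14 → i=4, swap nums[4],nums[5] → [5,13,12,11,9,15,8,6,14]
j=6: nums[6]=8 ≤ 14 → i=5, swap nums[5],nums[6] → [5,13,12,11,9,8,15,6,14]
j=7: nums[7]=6 ≤ 14 → i=6, swap nums[6],nums[7] → [5,13,12,11,9,8,6,15,14]
final swap nums[7],nums[8] → [5,13,12,11,9,8,6,14,15]; return 7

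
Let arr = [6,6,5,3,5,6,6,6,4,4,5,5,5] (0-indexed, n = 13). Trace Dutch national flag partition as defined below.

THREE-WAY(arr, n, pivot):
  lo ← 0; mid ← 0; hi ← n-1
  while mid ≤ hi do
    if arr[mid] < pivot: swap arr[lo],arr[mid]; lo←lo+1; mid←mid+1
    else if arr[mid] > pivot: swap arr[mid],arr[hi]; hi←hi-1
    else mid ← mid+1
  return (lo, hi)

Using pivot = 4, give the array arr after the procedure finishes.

pivot = 4; lo=0, mid=0, hi=12
arr[mid]=6>4: swap arr[0],arr[12]; hi=11 → [5,6,5,3,5,6,6,6,4,4,5,5,6]
arr[mid]=5>4: swap arr[0],arr[11]; hi=10 → [5,6,5,3,5,6,6,6,4,4,5,5,6]
arr[mid]=5>4: swap arr[0],arr[10]; hi=9 → [5,6,5,3,5,6,6,6,4,4,5,5,6]
arr[mid]=5>4: swap arr[0],arr[9]; hi=8 → [4,6,5,3,5,6,6,6,4,5,5,5,6]
arr[mid]=4=4: mid=1
arr[mid]=6>4: swap arr[1],arr[8]; hi=7 → [4,4,5,3,5,6,6,6,6,5,5,5,6]
arr[mid]=4=4: mid=2
arr[mid]=5>4: swap arr[2],arr[7]; hi=6 → [4,4,6,3,5,6,6,5,6,5,5,5,6]
arr[mid]=6>4: swap arr[2],arr[6]; hi=5 → [4,4,6,3,5,6,6,5,6,5,5,5,6]
arr[mid]=6>4: swap arr[2],arr[5]; hi=4 → [4,4,6,3,5,6,6,5,6,5,5,5,6]
arr[mid]=6>4: swap arr[2],arr[4]; hi=3 → [4,4,5,3,6,6,6,5,6,5,5,5,6]
arr[mid]=5>4: swap arr[2],arr[3]; hi=2 → [4,4,3,5,6,6,6,5,6,5,5,5,6]
arr[mid]=3<4: swap arr[0],arr[2]; lo=1,mid=3 → [3,4,4,5,6,6,6,5,6,5,5,5,6]
end: lo=1, hi=2; arr = [3,4,4,5,6,6,6,5,6,5,5,5,6]

[3,4,4,5,6,6,6,5,6,5,5,5,6]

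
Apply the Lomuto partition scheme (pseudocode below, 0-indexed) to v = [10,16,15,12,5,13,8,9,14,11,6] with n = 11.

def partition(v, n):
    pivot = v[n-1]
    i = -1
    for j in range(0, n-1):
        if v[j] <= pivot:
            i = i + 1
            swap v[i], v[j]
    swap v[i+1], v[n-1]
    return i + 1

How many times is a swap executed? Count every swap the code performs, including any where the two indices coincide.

2

pivot = v[10] = 6; i = -1
j=0: v[0]=10 > 6 → no swap
j=1: v[1]=16 > 6 → no swap
j=2: v[2]=15 > 6 → no swap
j=3: v[3]=12 > 6 → no swap
j=4: v[4]=5 ≤ 6 → i=0, swap v[0],v[4] → [5,16,15,12,10,13,8,9,14,11,6]
j=5: v[5]=13 > 6 → no swap
j=6: v[6]=8 > 6 → no swap
j=7: v[7]=9 > 6 → no swap
j=8: v[8]=14 > 6 → no swap
j=9: v[9]=11 > 6 → no swap
final swap v[1],v[10] → [5,6,15,12,10,13,8,9,14,11,16]; return 1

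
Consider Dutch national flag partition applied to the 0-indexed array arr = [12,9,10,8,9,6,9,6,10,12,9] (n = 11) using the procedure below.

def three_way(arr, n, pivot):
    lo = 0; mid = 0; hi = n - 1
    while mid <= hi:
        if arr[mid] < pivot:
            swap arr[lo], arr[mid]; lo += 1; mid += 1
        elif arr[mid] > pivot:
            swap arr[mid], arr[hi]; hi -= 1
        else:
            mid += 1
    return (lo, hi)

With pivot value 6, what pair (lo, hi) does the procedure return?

pivot = 6; lo=0, mid=0, hi=10
arr[mid]=12>6: swap arr[0],arr[10]; hi=9 → [9,9,10,8,9,6,9,6,10,12,12]
arr[mid]=9>6: swap arr[0],arr[9]; hi=8 → [12,9,10,8,9,6,9,6,10,9,12]
arr[mid]=12>6: swap arr[0],arr[8]; hi=7 → [10,9,10,8,9,6,9,6,12,9,12]
arr[mid]=10>6: swap arr[0],arr[7]; hi=6 → [6,9,10,8,9,6,9,10,12,9,12]
arr[mid]=6=6: mid=1
arr[mid]=9>6: swap arr[1],arr[6]; hi=5 → [6,9,10,8,9,6,9,10,12,9,12]
arr[mid]=9>6: swap arr[1],arr[5]; hi=4 → [6,6,10,8,9,9,9,10,12,9,12]
arr[mid]=6=6: mid=2
arr[mid]=10>6: swap arr[2],arr[4]; hi=3 → [6,6,9,8,10,9,9,10,12,9,12]
arr[mid]=9>6: swap arr[2],arr[3]; hi=2 → [6,6,8,9,10,9,9,10,12,9,12]
arr[mid]=8>6: swap arr[2],arr[2]; hi=1 → [6,6,8,9,10,9,9,10,12,9,12]
end: lo=0, hi=1; arr = [6,6,8,9,10,9,9,10,12,9,12]

(0, 1)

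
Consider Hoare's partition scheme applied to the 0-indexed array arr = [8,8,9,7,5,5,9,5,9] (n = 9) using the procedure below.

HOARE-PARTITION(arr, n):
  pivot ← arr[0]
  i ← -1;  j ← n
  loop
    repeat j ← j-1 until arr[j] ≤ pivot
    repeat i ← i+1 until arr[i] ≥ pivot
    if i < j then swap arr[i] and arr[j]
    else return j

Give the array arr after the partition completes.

pivot = arr[0] = 8; i = -1, j = 9
j→7 (arr[7]=5≤8), i→0 (arr[0]=8≥8); i<j, swap → [5,8,9,7,5,5,9,8,9]
j→5 (arr[5]=5≤8), i→1 (arr[1]=8≥8); i<j, swap → [5,5,9,7,5,8,9,8,9]
j→4 (arr[4]=5≤8), i→2 (arr[2]=9≥8); i<j, swap → [5,5,5,7,9,8,9,8,9]
j→3, i→4; i≥j, return j=3. arr = [5,5,5,7,9,8,9,8,9]

[5,5,5,7,9,8,9,8,9]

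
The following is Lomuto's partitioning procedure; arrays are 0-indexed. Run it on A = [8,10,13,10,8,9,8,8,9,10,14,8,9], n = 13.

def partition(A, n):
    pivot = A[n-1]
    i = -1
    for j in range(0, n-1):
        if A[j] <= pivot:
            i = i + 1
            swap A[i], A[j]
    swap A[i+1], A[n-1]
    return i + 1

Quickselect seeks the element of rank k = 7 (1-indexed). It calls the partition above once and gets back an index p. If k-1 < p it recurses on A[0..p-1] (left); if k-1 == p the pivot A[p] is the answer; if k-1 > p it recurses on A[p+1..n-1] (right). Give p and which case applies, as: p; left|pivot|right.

7; left

pivot = A[12] = 9; i = -1
j=0: A[0]=8 ≤ 9 → i=0, swap A[0],A[0] (no change) → [8,10,13,10,8,9,8,8,9,10,14,8,9]
j=1: A[1]=10 > 9 → no swap
j=2: A[2]=13 > 9 → no swap
j=3: A[3]=10 > 9 → no swap
j=4: A[4]=8 ≤ 9 → i=1, swap A[1],A[4] → [8,8,13,10,10,9,8,8,9,10,14,8,9]
j=5: A[5]=9 ≤ 9 → i=2, swap A[2],A[5] → [8,8,9,10,10,13,8,8,9,10,14,8,9]
j=6: A[6]=8 ≤ 9 → i=3, swap A[3],A[6] → [8,8,9,8,10,13,10,8,9,10,14,8,9]
j=7: A[7]=8 ≤ 9 → i=4, swap A[4],A[7] → [8,8,9,8,8,13,10,10,9,10,14,8,9]
j=8: A[8]=9 ≤ 9 → i=5, swap A[5],A[8] → [8,8,9,8,8,9,10,10,13,10,14,8,9]
j=9: A[9]=10 > 9 → no swap
j=10: A[10]=14 > 9 → no swap
j=11: A[11]=8 ≤ 9 → i=6, swap A[6],A[11] → [8,8,9,8,8,9,8,10,13,10,14,10,9]
final swap A[7],A[12] → [8,8,9,8,8,9,8,9,13,10,14,10,10]; return 7
p = 7; k-1 = 6 < 7 ⇒ left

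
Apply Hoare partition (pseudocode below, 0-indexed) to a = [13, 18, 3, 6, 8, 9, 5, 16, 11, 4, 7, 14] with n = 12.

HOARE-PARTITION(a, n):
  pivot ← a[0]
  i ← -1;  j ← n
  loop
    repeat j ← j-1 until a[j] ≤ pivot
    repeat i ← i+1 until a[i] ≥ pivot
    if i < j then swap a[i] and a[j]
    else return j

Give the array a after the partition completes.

pivot = a[0] = 13; i = -1, j = 12
j→10 (a[10]=7≤13), i→0 (a[0]=13≥13); i<j, swap → [7, 18, 3, 6, 8, 9, 5, 16, 11, 4, 13, 14]
j→9 (a[9]=4≤13), i→1 (a[1]=18≥13); i<j, swap → [7, 4, 3, 6, 8, 9, 5, 16, 11, 18, 13, 14]
j→8 (a[8]=11≤13), i→7 (a[7]=16≥13); i<j, swap → [7, 4, 3, 6, 8, 9, 5, 11, 16, 18, 13, 14]
j→7, i→8; i≥j, return j=7. a = [7, 4, 3, 6, 8, 9, 5, 11, 16, 18, 13, 14]

[7, 4, 3, 6, 8, 9, 5, 11, 16, 18, 13, 14]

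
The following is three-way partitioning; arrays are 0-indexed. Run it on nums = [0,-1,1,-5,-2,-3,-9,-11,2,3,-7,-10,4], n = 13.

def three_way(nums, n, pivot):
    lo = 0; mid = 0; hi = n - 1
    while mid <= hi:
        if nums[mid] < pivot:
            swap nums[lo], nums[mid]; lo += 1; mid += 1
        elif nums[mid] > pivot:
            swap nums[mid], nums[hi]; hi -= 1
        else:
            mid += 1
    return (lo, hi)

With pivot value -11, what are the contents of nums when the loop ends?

[-11,1,-5,-2,-3,-9,-1,2,3,-7,-10,4,0]

pivot = -11; lo=0, mid=0, hi=12
nums[mid]=0>-11: swap nums[0],nums[12]; hi=11 → [4,-1,1,-5,-2,-3,-9,-11,2,3,-7,-10,0]
nums[mid]=4>-11: swap nums[0],nums[11]; hi=10 → [-10,-1,1,-5,-2,-3,-9,-11,2,3,-7,4,0]
nums[mid]=-10>-11: swap nums[0],nums[10]; hi=9 → [-7,-1,1,-5,-2,-3,-9,-11,2,3,-10,4,0]
nums[mid]=-7>-11: swap nums[0],nums[9]; hi=8 → [3,-1,1,-5,-2,-3,-9,-11,2,-7,-10,4,0]
nums[mid]=3>-11: swap nums[0],nums[8]; hi=7 → [2,-1,1,-5,-2,-3,-9,-11,3,-7,-10,4,0]
nums[mid]=2>-11: swap nums[0],nums[7]; hi=6 → [-11,-1,1,-5,-2,-3,-9,2,3,-7,-10,4,0]
nums[mid]=-11=-11: mid=1
nums[mid]=-1>-11: swap nums[1],nums[6]; hi=5 → [-11,-9,1,-5,-2,-3,-1,2,3,-7,-10,4,0]
nums[mid]=-9>-11: swap nums[1],nums[5]; hi=4 → [-11,-3,1,-5,-2,-9,-1,2,3,-7,-10,4,0]
nums[mid]=-3>-11: swap nums[1],nums[4]; hi=3 → [-11,-2,1,-5,-3,-9,-1,2,3,-7,-10,4,0]
nums[mid]=-2>-11: swap nums[1],nums[3]; hi=2 → [-11,-5,1,-2,-3,-9,-1,2,3,-7,-10,4,0]
nums[mid]=-5>-11: swap nums[1],nums[2]; hi=1 → [-11,1,-5,-2,-3,-9,-1,2,3,-7,-10,4,0]
nums[mid]=1>-11: swap nums[1],nums[1]; hi=0 → [-11,1,-5,-2,-3,-9,-1,2,3,-7,-10,4,0]
end: lo=0, hi=0; nums = [-11,1,-5,-2,-3,-9,-1,2,3,-7,-10,4,0]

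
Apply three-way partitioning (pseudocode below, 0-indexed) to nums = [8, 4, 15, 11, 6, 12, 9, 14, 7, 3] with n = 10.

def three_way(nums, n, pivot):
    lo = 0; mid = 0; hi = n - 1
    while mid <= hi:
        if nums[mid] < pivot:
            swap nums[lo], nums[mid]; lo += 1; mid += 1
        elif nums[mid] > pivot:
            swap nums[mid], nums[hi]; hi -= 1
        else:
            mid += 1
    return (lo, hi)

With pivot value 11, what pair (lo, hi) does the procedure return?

pivot = 11; lo=0, mid=0, hi=9
nums[mid]=8<11: swap nums[0],nums[0]; lo=1,mid=1 → [8, 4, 15, 11, 6, 12, 9, 14, 7, 3]
nums[mid]=4<11: swap nums[1],nums[1]; lo=2,mid=2 → [8, 4, 15, 11, 6, 12, 9, 14, 7, 3]
nums[mid]=15>11: swap nums[2],nums[9]; hi=8 → [8, 4, 3, 11, 6, 12, 9, 14, 7, 15]
nums[mid]=3<11: swap nums[2],nums[2]; lo=3,mid=3 → [8, 4, 3, 11, 6, 12, 9, 14, 7, 15]
nums[mid]=11=11: mid=4
nums[mid]=6<11: swap nums[3],nums[4]; lo=4,mid=5 → [8, 4, 3, 6, 11, 12, 9, 14, 7, 15]
nums[mid]=12>11: swap nums[5],nums[8]; hi=7 → [8, 4, 3, 6, 11, 7, 9, 14, 12, 15]
nums[mid]=7<11: swap nums[4],nums[5]; lo=5,mid=6 → [8, 4, 3, 6, 7, 11, 9, 14, 12, 15]
nums[mid]=9<11: swap nums[5],nums[6]; lo=6,mid=7 → [8, 4, 3, 6, 7, 9, 11, 14, 12, 15]
nums[mid]=14>11: swap nums[7],nums[7]; hi=6 → [8, 4, 3, 6, 7, 9, 11, 14, 12, 15]
end: lo=6, hi=6; nums = [8, 4, 3, 6, 7, 9, 11, 14, 12, 15]

(6, 6)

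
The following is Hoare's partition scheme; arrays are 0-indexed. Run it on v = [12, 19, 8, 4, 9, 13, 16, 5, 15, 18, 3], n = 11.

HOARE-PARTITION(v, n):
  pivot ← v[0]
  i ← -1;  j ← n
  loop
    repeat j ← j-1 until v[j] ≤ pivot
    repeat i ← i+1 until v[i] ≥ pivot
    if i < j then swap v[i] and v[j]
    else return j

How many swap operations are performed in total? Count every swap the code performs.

pivot = v[0] = 12; i = -1, j = 11
j→10 (v[10]=3≤12), i→0 (v[0]=12≥12); i<j, swap → [3, 19, 8, 4, 9, 13, 16, 5, 15, 18, 12]
j→7 (v[7]=5≤12), i→1 (v[1]=19≥12); i<j, swap → [3, 5, 8, 4, 9, 13, 16, 19, 15, 18, 12]
j→4, i→5; i≥j, return j=4. v = [3, 5, 8, 4, 9, 13, 16, 19, 15, 18, 12]

2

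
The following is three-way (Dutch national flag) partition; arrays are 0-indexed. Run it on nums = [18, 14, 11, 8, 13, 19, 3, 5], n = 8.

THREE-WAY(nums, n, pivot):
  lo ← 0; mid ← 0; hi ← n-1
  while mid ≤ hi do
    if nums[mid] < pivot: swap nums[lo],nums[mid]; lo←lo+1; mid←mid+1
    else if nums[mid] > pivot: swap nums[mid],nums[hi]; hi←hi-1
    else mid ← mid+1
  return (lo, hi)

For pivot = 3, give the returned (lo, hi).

(0, 0)

lo=0 mid=0 hi=7
18>3: swap(0,7), hi=6 ⇒ [5, 14, 11, 8, 13, 19, 3, 18]
5>3: swap(0,6), hi=5 ⇒ [3, 14, 11, 8, 13, 19, 5, 18]
3=3: mid=1
14>3: swap(1,5), hi=4 ⇒ [3, 19, 11, 8, 13, 14, 5, 18]
19>3: swap(1,4), hi=3 ⇒ [3, 13, 11, 8, 19, 14, 5, 18]
13>3: swap(1,3), hi=2 ⇒ [3, 8, 11, 13, 19, 14, 5, 18]
8>3: swap(1,2), hi=1 ⇒ [3, 11, 8, 13, 19, 14, 5, 18]
11>3: swap(1,1), hi=0 ⇒ [3, 11, 8, 13, 19, 14, 5, 18]
done. lo=0 hi=0; nums=[3, 11, 8, 13, 19, 14, 5, 18]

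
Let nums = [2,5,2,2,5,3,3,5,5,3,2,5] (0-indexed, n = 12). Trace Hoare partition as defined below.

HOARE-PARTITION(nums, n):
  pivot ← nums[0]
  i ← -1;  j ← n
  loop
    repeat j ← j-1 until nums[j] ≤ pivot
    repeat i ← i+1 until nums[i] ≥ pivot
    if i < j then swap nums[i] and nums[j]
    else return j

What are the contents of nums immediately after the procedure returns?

pivot=2
j stops at 10 (2), i stops at 0 (2); swap ⇒ [2,5,2,2,5,3,3,5,5,3,2,5]
j stops at 3 (2), i stops at 1 (5); swap ⇒ [2,2,2,5,5,3,3,5,5,3,2,5]
j stops at 2, i stops at 2; i≥j ⇒ return 2. nums=[2,2,2,5,5,3,3,5,5,3,2,5]

[2,2,2,5,5,3,3,5,5,3,2,5]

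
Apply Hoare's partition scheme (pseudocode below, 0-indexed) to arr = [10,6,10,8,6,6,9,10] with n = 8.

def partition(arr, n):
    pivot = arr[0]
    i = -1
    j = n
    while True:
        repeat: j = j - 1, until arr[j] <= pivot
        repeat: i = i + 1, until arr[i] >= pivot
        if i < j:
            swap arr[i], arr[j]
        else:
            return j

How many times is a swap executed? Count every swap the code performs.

2

pivot=10
j stops at 7 (10), i stops at 0 (10); swap ⇒ [10,6,10,8,6,6,9,10]
j stops at 6 (9), i stops at 2 (10); swap ⇒ [10,6,9,8,6,6,10,10]
j stops at 5, i stops at 6; i≥j ⇒ return 5. arr=[10,6,9,8,6,6,10,10]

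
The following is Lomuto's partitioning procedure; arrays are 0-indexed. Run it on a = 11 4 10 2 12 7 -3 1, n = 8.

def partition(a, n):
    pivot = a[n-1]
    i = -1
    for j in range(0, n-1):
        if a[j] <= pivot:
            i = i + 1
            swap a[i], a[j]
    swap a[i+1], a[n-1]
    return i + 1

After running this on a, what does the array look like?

pivot=1, i=-1
j=0: 11>1, skip
j=1: 4>1, skip
j=2: 10>1, skip
j=3: 2>1, skip
j=4: 12>1, skip
j=5: 7>1, skip
j=6: -3≤1, i=0, swap(0,6) ⇒ -3 4 10 2 12 7 11 1
swap(1,7) ⇒ -3 1 10 2 12 7 11 4; return 1

-3 1 10 2 12 7 11 4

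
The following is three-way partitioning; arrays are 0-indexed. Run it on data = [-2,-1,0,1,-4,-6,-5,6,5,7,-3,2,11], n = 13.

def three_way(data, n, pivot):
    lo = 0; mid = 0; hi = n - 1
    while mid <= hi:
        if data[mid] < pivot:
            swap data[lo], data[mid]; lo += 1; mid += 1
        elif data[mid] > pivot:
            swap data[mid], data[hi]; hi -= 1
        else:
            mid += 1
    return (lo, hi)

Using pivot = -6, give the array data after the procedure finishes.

pivot = -6; lo=0, mid=0, hi=12
data[mid]=-2>-6: swap data[0],data[12]; hi=11 → [11,-1,0,1,-4,-6,-5,6,5,7,-3,2,-2]
data[mid]=11>-6: swap data[0],data[11]; hi=10 → [2,-1,0,1,-4,-6,-5,6,5,7,-3,11,-2]
data[mid]=2>-6: swap data[0],data[10]; hi=9 → [-3,-1,0,1,-4,-6,-5,6,5,7,2,11,-2]
data[mid]=-3>-6: swap data[0],data[9]; hi=8 → [7,-1,0,1,-4,-6,-5,6,5,-3,2,11,-2]
data[mid]=7>-6: swap data[0],data[8]; hi=7 → [5,-1,0,1,-4,-6,-5,6,7,-3,2,11,-2]
data[mid]=5>-6: swap data[0],data[7]; hi=6 → [6,-1,0,1,-4,-6,-5,5,7,-3,2,11,-2]
data[mid]=6>-6: swap data[0],data[6]; hi=5 → [-5,-1,0,1,-4,-6,6,5,7,-3,2,11,-2]
data[mid]=-5>-6: swap data[0],data[5]; hi=4 → [-6,-1,0,1,-4,-5,6,5,7,-3,2,11,-2]
data[mid]=-6=-6: mid=1
data[mid]=-1>-6: swap data[1],data[4]; hi=3 → [-6,-4,0,1,-1,-5,6,5,7,-3,2,11,-2]
data[mid]=-4>-6: swap data[1],data[3]; hi=2 → [-6,1,0,-4,-1,-5,6,5,7,-3,2,11,-2]
data[mid]=1>-6: swap data[1],data[2]; hi=1 → [-6,0,1,-4,-1,-5,6,5,7,-3,2,11,-2]
data[mid]=0>-6: swap data[1],data[1]; hi=0 → [-6,0,1,-4,-1,-5,6,5,7,-3,2,11,-2]
end: lo=0, hi=0; data = [-6,0,1,-4,-1,-5,6,5,7,-3,2,11,-2]

[-6,0,1,-4,-1,-5,6,5,7,-3,2,11,-2]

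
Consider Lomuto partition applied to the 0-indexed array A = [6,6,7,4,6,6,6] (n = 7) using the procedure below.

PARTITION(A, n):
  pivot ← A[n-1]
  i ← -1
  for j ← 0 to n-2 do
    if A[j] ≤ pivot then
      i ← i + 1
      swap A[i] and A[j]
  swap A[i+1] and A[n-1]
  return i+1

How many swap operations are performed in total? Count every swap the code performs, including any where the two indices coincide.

pivot=6, i=-1
j=0: 6≤6, i=0, swap(0,0) ⇒ [6,6,7,4,6,6,6]
j=1: 6≤6, i=1, swap(1,1) ⇒ [6,6,7,4,6,6,6]
j=2: 7>6, skip
j=3: 4≤6, i=2, swap(2,3) ⇒ [6,6,4,7,6,6,6]
j=4: 6≤6, i=3, swap(3,4) ⇒ [6,6,4,6,7,6,6]
j=5: 6≤6, i=4, swap(4,5) ⇒ [6,6,4,6,6,7,6]
swap(5,6) ⇒ [6,6,4,6,6,6,7]; return 5

6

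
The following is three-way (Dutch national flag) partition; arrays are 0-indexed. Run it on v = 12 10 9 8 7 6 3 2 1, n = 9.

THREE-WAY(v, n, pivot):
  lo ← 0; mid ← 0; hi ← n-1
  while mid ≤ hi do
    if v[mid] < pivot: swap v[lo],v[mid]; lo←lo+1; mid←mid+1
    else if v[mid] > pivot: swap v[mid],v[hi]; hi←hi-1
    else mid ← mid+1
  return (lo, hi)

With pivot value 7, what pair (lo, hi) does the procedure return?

lo=0 mid=0 hi=8
12>7: swap(0,8), hi=7 ⇒ 1 10 9 8 7 6 3 2 12
1<7: swap(0,0), lo=1 mid=1 ⇒ 1 10 9 8 7 6 3 2 12
10>7: swap(1,7), hi=6 ⇒ 1 2 9 8 7 6 3 10 12
2<7: swap(1,1), lo=2 mid=2 ⇒ 1 2 9 8 7 6 3 10 12
9>7: swap(2,6), hi=5 ⇒ 1 2 3 8 7 6 9 10 12
3<7: swap(2,2), lo=3 mid=3 ⇒ 1 2 3 8 7 6 9 10 12
8>7: swap(3,5), hi=4 ⇒ 1 2 3 6 7 8 9 10 12
6<7: swap(3,3), lo=4 mid=4 ⇒ 1 2 3 6 7 8 9 10 12
7=7: mid=5
done. lo=4 hi=4; v=1 2 3 6 7 8 9 10 12

(4, 4)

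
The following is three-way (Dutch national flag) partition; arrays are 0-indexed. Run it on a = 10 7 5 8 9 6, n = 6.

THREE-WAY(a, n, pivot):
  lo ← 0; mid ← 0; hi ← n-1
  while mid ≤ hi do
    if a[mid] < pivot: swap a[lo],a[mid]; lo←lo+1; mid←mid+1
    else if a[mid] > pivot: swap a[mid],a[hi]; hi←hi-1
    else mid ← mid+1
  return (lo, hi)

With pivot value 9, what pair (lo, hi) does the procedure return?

(4, 4)

pivot = 9; lo=0, mid=0, hi=5
a[mid]=10>9: swap a[0],a[5]; hi=4 → 6 7 5 8 9 10
a[mid]=6<9: swap a[0],a[0]; lo=1,mid=1 → 6 7 5 8 9 10
a[mid]=7<9: swap a[1],a[1]; lo=2,mid=2 → 6 7 5 8 9 10
a[mid]=5<9: swap a[2],a[2]; lo=3,mid=3 → 6 7 5 8 9 10
a[mid]=8<9: swap a[3],a[3]; lo=4,mid=4 → 6 7 5 8 9 10
a[mid]=9=9: mid=5
end: lo=4, hi=4; a = 6 7 5 8 9 10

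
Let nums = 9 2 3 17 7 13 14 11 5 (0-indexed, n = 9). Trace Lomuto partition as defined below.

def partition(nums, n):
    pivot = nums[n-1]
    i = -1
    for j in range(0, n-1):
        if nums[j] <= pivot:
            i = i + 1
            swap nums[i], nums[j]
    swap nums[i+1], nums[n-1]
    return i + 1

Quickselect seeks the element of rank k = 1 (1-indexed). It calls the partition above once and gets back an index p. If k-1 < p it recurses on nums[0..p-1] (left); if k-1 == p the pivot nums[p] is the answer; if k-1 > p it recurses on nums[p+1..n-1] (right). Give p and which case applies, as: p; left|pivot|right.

2; left

pivot=5, i=-1
j=0: 9>5, skip
j=1: 2≤5, i=0, swap(0,1) ⇒ 2 9 3 17 7 13 14 11 5
j=2: 3≤5, i=1, swap(1,2) ⇒ 2 3 9 17 7 13 14 11 5
j=3: 17>5, skip
j=4: 7>5, skip
j=5: 13>5, skip
j=6: 14>5, skip
j=7: 11>5, skip
swap(2,8) ⇒ 2 3 5 17 7 13 14 11 9; return 2
p = 2; k-1 = 0 < 2 ⇒ left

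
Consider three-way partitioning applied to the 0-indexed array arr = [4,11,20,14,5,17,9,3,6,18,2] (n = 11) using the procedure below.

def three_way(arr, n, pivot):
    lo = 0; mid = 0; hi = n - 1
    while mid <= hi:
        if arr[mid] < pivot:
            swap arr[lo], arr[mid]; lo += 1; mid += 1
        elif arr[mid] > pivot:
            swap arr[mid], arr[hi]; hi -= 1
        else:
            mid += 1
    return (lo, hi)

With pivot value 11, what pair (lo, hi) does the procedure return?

lo=0 mid=0 hi=10
4<11: swap(0,0), lo=1 mid=1 ⇒ [4,11,20,14,5,17,9,3,6,18,2]
11=11: mid=2
20>11: swap(2,10), hi=9 ⇒ [4,11,2,14,5,17,9,3,6,18,20]
2<11: swap(1,2), lo=2 mid=3 ⇒ [4,2,11,14,5,17,9,3,6,18,20]
14>11: swap(3,9), hi=8 ⇒ [4,2,11,18,5,17,9,3,6,14,20]
18>11: swap(3,8), hi=7 ⇒ [4,2,11,6,5,17,9,3,18,14,20]
6<11: swap(2,3), lo=3 mid=4 ⇒ [4,2,6,11,5,17,9,3,18,14,20]
5<11: swap(3,4), lo=4 mid=5 ⇒ [4,2,6,5,11,17,9,3,18,14,20]
17>11: swap(5,7), hi=6 ⇒ [4,2,6,5,11,3,9,17,18,14,20]
3<11: swap(4,5), lo=5 mid=6 ⇒ [4,2,6,5,3,11,9,17,18,14,20]
9<11: swap(5,6), lo=6 mid=7 ⇒ [4,2,6,5,3,9,11,17,18,14,20]
done. lo=6 hi=6; arr=[4,2,6,5,3,9,11,17,18,14,20]

(6, 6)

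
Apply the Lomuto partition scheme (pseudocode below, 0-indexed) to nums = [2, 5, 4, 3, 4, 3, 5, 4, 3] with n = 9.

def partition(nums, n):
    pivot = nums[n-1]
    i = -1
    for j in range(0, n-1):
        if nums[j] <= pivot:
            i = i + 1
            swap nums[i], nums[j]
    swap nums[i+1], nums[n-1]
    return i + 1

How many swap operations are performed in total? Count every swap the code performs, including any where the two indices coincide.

pivot = nums[8] = 3; i = -1
j=0: nums[0]=2 ≤ 3 → i=0, swap nums[0],nums[0] (no change) → [2, 5, 4, 3, 4, 3, 5, 4, 3]
j=1: nums[1]=5 > 3 → no swap
j=2: nums[2]=4 > 3 → no swap
j=3: nums[3]=3 ≤ 3 → i=1, swap nums[1],nums[3] → [2, 3, 4, 5, 4, 3, 5, 4, 3]
j=4: nums[4]=4 > 3 → no swap
j=5: nums[5]=3 ≤ 3 → i=2, swap nums[2],nums[5] → [2, 3, 3, 5, 4, 4, 5, 4, 3]
j=6: nums[6]=5 > 3 → no swap
j=7: nums[7]=4 > 3 → no swap
final swap nums[3],nums[8] → [2, 3, 3, 3, 4, 4, 5, 4, 5]; return 3

4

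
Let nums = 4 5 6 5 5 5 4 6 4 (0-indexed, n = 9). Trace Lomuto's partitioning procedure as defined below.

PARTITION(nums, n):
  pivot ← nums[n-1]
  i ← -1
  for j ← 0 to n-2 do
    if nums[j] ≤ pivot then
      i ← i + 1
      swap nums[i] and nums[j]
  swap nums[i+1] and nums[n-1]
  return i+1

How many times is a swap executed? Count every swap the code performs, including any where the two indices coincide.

3

pivot = nums[8] = 4; i = -1
j=0: nums[0]=4 ≤ 4 → i=0, swap nums[0],nums[0] (no change) → 4 5 6 5 5 5 4 6 4
j=1: nums[1]=5 > 4 → no swap
j=2: nums[2]=6 > 4 → no swap
j=3: nums[3]=5 > 4 → no swap
j=4: nums[4]=5 > 4 → no swap
j=5: nums[5]=5 > 4 → no swap
j=6: nums[6]=4 ≤ 4 → i=1, swap nums[1],nums[6] → 4 4 6 5 5 5 5 6 4
j=7: nums[7]=6 > 4 → no swap
final swap nums[2],nums[8] → 4 4 4 5 5 5 5 6 6; return 2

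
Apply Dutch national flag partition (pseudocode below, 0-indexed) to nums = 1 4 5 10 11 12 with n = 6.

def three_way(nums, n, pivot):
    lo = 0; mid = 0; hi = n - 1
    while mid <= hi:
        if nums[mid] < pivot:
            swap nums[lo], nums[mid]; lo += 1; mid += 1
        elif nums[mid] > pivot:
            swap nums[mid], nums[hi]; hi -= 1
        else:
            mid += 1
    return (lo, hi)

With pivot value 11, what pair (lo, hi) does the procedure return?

(4, 4)

pivot = 11; lo=0, mid=0, hi=5
nums[mid]=1<11: swap nums[0],nums[0]; lo=1,mid=1 → 1 4 5 10 11 12
nums[mid]=4<11: swap nums[1],nums[1]; lo=2,mid=2 → 1 4 5 10 11 12
nums[mid]=5<11: swap nums[2],nums[2]; lo=3,mid=3 → 1 4 5 10 11 12
nums[mid]=10<11: swap nums[3],nums[3]; lo=4,mid=4 → 1 4 5 10 11 12
nums[mid]=11=11: mid=5
nums[mid]=12>11: swap nums[5],nums[5]; hi=4 → 1 4 5 10 11 12
end: lo=4, hi=4; nums = 1 4 5 10 11 12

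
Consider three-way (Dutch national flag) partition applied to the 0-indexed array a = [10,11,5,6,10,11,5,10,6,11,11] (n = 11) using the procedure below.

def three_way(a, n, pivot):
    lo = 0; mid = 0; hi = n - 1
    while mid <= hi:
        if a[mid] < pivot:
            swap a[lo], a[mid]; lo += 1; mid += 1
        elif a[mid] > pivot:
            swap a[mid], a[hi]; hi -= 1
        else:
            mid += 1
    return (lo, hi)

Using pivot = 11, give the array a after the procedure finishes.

pivot = 11; lo=0, mid=0, hi=10
a[mid]=10<11: swap a[0],a[0]; lo=1,mid=1 → [10,11,5,6,10,11,5,10,6,11,11]
a[mid]=11=11: mid=2
a[mid]=5<11: swap a[1],a[2]; lo=2,mid=3 → [10,5,11,6,10,11,5,10,6,11,11]
a[mid]=6<11: swap a[2],a[3]; lo=3,mid=4 → [10,5,6,11,10,11,5,10,6,11,11]
a[mid]=10<11: swap a[3],a[4]; lo=4,mid=5 → [10,5,6,10,11,11,5,10,6,11,11]
a[mid]=11=11: mid=6
a[mid]=5<11: swap a[4],a[6]; lo=5,mid=7 → [10,5,6,10,5,11,11,10,6,11,11]
a[mid]=10<11: swap a[5],a[7]; lo=6,mid=8 → [10,5,6,10,5,10,11,11,6,11,11]
a[mid]=6<11: swap a[6],a[8]; lo=7,mid=9 → [10,5,6,10,5,10,6,11,11,11,11]
a[mid]=11=11: mid=10
a[mid]=11=11: mid=11
end: lo=7, hi=10; a = [10,5,6,10,5,10,6,11,11,11,11]

[10,5,6,10,5,10,6,11,11,11,11]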